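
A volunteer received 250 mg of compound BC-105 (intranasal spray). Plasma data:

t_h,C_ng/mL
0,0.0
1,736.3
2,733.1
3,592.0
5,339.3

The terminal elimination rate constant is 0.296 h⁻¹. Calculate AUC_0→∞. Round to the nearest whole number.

Trapezoidal AUC_0→5:
  [0→1]: (0.0+736.3)/2 × 1 = 368.15
  [1→2]: (736.3+733.1)/2 × 1 = 734.7
  [2→3]: (733.1+592.0)/2 × 1 = 662.55
  [3→5]: (592.0+339.3)/2 × 2 = 931.3
  Sum = 2696.7 ng/mL·h
Extrapolated tail: C_last / k_e = 339.3 / 0.296 = 1146.284
AUC_0→∞ = 2696.7 + 1146.284 = 3842.984 ng/mL·h

AUC = 3843 ng/mL·h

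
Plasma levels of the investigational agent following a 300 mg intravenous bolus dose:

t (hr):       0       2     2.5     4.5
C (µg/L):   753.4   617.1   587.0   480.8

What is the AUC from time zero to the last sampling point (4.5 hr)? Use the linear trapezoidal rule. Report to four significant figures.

AUC = 2739 µg/L·hr

Trapezoidal AUC_0→4.5:
  [0→2]: (753.4+617.1)/2 × 2 = 1370.5
  [2→2.5]: (617.1+587.0)/2 × 0.5 = 301.025
  [2.5→4.5]: (587.0+480.8)/2 × 2 = 1067.8
  Sum = 2739.325 µg/L·hr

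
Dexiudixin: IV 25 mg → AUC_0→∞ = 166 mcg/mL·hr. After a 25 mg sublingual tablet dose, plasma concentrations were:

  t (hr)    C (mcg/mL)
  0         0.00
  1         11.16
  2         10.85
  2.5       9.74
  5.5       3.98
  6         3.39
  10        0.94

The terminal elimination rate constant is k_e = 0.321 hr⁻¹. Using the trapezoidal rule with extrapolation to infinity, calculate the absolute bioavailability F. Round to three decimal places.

Trapezoidal AUC_0→10 (sublingual tablet):
  [0→1]: (0.00+11.16)/2 × 1 = 5.58
  [1→2]: (11.16+10.85)/2 × 1 = 11.005
  [2→2.5]: (10.85+9.74)/2 × 0.5 = 5.1475
  [2.5→5.5]: (9.74+3.98)/2 × 3 = 20.58
  [5.5→6]: (3.98+3.39)/2 × 0.5 = 1.8425
  [6→10]: (3.39+0.94)/2 × 4 = 8.66
  Sum = 52.815 mcg/mL·hr
Tail: C_last/k_e = 0.94/0.321 = 2.928
AUC_0→∞ (sublingual tablet) = 52.815 + 2.928 = 55.743 mcg/mL·hr
F = (AUC_ev/D_ev)/(AUC_iv/D_iv) = (55.743/25)/(166/25) = 2.22972/6.64 = 0.3358

F = 0.336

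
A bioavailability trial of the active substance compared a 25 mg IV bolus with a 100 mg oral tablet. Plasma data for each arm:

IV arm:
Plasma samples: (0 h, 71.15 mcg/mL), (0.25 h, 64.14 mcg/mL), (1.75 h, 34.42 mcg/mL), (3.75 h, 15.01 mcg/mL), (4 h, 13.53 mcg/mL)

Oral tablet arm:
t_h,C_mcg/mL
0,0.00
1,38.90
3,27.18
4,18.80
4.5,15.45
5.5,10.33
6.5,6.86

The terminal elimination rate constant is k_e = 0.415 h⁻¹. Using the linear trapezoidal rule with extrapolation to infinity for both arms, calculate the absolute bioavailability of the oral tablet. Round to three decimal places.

F = 0.220

Trapezoidal AUC_0→4 (IV):
  [0→0.25]: (71.15+64.14)/2 × 0.25 = 16.91125
  [0.25→1.75]: (64.14+34.42)/2 × 1.5 = 73.92
  [1.75→3.75]: (34.42+15.01)/2 × 2 = 49.43
  [3.75→4]: (15.01+13.53)/2 × 0.25 = 3.5675
  Sum = 143.82875 mcg/mL·h
IV tail: 13.53/0.415 = 32.602; AUC_iv,0→∞ = 143.82875 + 32.602 = 176.43075 mcg/mL·h
Trapezoidal AUC_0→6.5 (oral tablet):
  [0→1]: (0.00+38.90)/2 × 1 = 19.45
  [1→3]: (38.90+27.18)/2 × 2 = 66.08
  [3→4]: (27.18+18.80)/2 × 1 = 22.99
  [4→4.5]: (18.80+15.45)/2 × 0.5 = 8.5625
  [4.5→5.5]: (15.45+10.33)/2 × 1 = 12.89
  [5.5→6.5]: (10.33+6.86)/2 × 1 = 8.595
  Sum = 138.5675 mcg/mL·h
oral tablet tail: 6.86/0.415 = 16.530; AUC_ev,0→∞ = 138.5675 + 16.530 = 155.0975 mcg/mL·h
F = (AUC_ev/D_ev)/(AUC_iv/D_iv) = (155.0975/100)/(176.43075/25) = 1.550975/7.05723 = 0.2198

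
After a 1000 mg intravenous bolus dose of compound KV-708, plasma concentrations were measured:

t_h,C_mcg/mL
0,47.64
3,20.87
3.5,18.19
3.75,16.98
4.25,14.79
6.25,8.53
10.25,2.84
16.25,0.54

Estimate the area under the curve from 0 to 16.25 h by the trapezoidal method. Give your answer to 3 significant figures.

Trapezoidal AUC_0→16.25:
  [0→3]: (47.64+20.87)/2 × 3 = 102.765
  [3→3.5]: (20.87+18.19)/2 × 0.5 = 9.765
  [3.5→3.75]: (18.19+16.98)/2 × 0.25 = 4.39625
  [3.75→4.25]: (16.98+14.79)/2 × 0.5 = 7.9425
  [4.25→6.25]: (14.79+8.53)/2 × 2 = 23.32
  [6.25→10.25]: (8.53+2.84)/2 × 4 = 22.74
  [10.25→16.25]: (2.84+0.54)/2 × 6 = 10.14
  Sum = 181.06875 mcg/mL·h

AUC = 181 mcg/mL·h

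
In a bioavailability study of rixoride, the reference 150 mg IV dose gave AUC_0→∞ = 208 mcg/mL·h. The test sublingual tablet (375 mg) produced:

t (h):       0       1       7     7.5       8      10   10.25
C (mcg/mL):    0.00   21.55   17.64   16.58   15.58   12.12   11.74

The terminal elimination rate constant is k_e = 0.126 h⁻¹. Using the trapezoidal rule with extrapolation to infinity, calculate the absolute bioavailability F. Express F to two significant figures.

Trapezoidal AUC_0→10.25 (sublingual tablet):
  [0→1]: (0.00+21.55)/2 × 1 = 10.775
  [1→7]: (21.55+17.64)/2 × 6 = 117.57
  [7→7.5]: (17.64+16.58)/2 × 0.5 = 8.555
  [7.5→8]: (16.58+15.58)/2 × 0.5 = 8.04
  [8→10]: (15.58+12.12)/2 × 2 = 27.7
  [10→10.25]: (12.12+11.74)/2 × 0.25 = 2.9825
  Sum = 175.6225 mcg/mL·h
Tail: C_last/k_e = 11.74/0.126 = 93.175
AUC_0→∞ (sublingual tablet) = 175.6225 + 93.175 = 268.7975 mcg/mL·h
F = (AUC_ev/D_ev)/(AUC_iv/D_iv) = (268.7975/375)/(208/150) = 0.716793/1.38667 = 0.5169

F = 0.52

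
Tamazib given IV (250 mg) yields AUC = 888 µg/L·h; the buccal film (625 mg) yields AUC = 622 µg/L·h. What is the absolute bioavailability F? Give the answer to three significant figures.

F = (AUC_ev / D_ev) / (AUC_iv / D_iv)
  = (622/625) / (888/250)
  = 0.9952 / 3.552 = 0.2802

F = 0.280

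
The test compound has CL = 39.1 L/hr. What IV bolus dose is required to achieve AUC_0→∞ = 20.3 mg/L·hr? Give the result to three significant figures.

Dose = 794 mg

Dose_iv = CL × AUC_0→∞
     = 39.1 × 20.3 = 793.73 mg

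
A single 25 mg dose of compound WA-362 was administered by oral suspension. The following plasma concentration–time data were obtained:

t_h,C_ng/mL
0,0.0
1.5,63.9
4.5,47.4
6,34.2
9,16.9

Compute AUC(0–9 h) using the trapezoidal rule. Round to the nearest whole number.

Trapezoidal AUC_0→9:
  [0→1.5]: (0.0+63.9)/2 × 1.5 = 47.925
  [1.5→4.5]: (63.9+47.4)/2 × 3 = 166.95
  [4.5→6]: (47.4+34.2)/2 × 1.5 = 61.2
  [6→9]: (34.2+16.9)/2 × 3 = 76.65
  Sum = 352.725 ng/mL·h

AUC = 353 ng/mL·h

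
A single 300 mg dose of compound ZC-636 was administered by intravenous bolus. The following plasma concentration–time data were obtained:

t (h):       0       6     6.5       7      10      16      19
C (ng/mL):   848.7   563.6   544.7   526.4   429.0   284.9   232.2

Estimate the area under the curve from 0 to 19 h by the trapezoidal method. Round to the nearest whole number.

Trapezoidal AUC_0→19:
  [0→6]: (848.7+563.6)/2 × 6 = 4236.9
  [6→6.5]: (563.6+544.7)/2 × 0.5 = 277.075
  [6.5→7]: (544.7+526.4)/2 × 0.5 = 267.775
  [7→10]: (526.4+429.0)/2 × 3 = 1433.1
  [10→16]: (429.0+284.9)/2 × 6 = 2141.7
  [16→19]: (284.9+232.2)/2 × 3 = 775.65
  Sum = 9132.2 ng/mL·h

AUC = 9132 ng/mL·h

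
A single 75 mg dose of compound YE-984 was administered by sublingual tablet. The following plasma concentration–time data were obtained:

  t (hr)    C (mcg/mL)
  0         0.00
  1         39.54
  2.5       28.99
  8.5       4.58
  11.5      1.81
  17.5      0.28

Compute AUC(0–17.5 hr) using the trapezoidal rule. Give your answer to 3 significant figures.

AUC = 188 mcg/mL·hr

Trapezoidal AUC_0→17.5:
  [0→1]: (0.00+39.54)/2 × 1 = 19.77
  [1→2.5]: (39.54+28.99)/2 × 1.5 = 51.3975
  [2.5→8.5]: (28.99+4.58)/2 × 6 = 100.71
  [8.5→11.5]: (4.58+1.81)/2 × 3 = 9.585
  [11.5→17.5]: (1.81+0.28)/2 × 6 = 6.27
  Sum = 187.7325 mcg/mL·hr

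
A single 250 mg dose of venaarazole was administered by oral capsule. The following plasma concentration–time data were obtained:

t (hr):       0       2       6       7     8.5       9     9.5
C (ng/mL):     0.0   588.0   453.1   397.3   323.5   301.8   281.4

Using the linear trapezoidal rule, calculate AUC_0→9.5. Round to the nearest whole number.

AUC = 3938 ng/mL·hr

Trapezoidal AUC_0→9.5:
  [0→2]: (0.0+588.0)/2 × 2 = 588.0
  [2→6]: (588.0+453.1)/2 × 4 = 2082.2
  [6→7]: (453.1+397.3)/2 × 1 = 425.2
  [7→8.5]: (397.3+323.5)/2 × 1.5 = 540.6
  [8.5→9]: (323.5+301.8)/2 × 0.5 = 156.325
  [9→9.5]: (301.8+281.4)/2 × 0.5 = 145.8
  Sum = 3938.125 ng/mL·hr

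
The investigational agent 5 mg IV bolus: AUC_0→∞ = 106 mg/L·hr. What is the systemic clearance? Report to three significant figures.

CL = Dose_iv / AUC_0→∞
   = 5 / 106 = 0.0471698 L/hr

CL = 0.0472 L/hr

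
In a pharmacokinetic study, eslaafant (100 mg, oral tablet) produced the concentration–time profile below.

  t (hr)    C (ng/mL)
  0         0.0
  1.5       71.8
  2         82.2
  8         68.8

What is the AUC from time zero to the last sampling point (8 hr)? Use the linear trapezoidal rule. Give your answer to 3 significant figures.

Trapezoidal AUC_0→8:
  [0→1.5]: (0.0+71.8)/2 × 1.5 = 53.85
  [1.5→2]: (71.8+82.2)/2 × 0.5 = 38.5
  [2→8]: (82.2+68.8)/2 × 6 = 453.0
  Sum = 545.35 ng/mL·hr

AUC = 545 ng/mL·hr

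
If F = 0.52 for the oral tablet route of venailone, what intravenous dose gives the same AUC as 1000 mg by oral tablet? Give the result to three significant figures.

D_iv = 520 mg

Systemic exposure from an extravascular dose = F × D_ev, so the equivalent IV dose is F × D_ev.
D_iv = F × D_ev = 0.52 × 1000 = 520 mg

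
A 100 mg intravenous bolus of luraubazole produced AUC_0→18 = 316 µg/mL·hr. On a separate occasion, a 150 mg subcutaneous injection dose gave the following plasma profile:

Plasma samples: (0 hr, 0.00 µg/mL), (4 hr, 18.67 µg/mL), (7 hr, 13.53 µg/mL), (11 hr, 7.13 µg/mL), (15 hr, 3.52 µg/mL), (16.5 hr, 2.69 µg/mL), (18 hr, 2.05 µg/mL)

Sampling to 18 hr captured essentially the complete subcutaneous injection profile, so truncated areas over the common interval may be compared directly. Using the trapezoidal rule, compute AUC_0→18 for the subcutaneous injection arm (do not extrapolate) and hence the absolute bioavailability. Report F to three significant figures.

F = 0.330

Trapezoidal AUC_0→18 (subcutaneous injection):
  [0→4]: (0.00+18.67)/2 × 4 = 37.34
  [4→7]: (18.67+13.53)/2 × 3 = 48.3
  [7→11]: (13.53+7.13)/2 × 4 = 41.32
  [11→15]: (7.13+3.52)/2 × 4 = 21.3
  [15→16.5]: (3.52+2.69)/2 × 1.5 = 4.6575
  [16.5→18]: (2.69+2.05)/2 × 1.5 = 3.555
  Sum = 156.4725 µg/mL·hr
F = (AUC_ev/D_ev)/(AUC_iv/D_iv) = (156.4725/150)/(316/100) = 1.04315/3.16 = 0.3301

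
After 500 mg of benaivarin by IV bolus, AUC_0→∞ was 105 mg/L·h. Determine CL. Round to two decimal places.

CL = Dose_iv / AUC_0→∞
   = 500 / 105 = 4.7619 L/h

CL = 4.76 L/h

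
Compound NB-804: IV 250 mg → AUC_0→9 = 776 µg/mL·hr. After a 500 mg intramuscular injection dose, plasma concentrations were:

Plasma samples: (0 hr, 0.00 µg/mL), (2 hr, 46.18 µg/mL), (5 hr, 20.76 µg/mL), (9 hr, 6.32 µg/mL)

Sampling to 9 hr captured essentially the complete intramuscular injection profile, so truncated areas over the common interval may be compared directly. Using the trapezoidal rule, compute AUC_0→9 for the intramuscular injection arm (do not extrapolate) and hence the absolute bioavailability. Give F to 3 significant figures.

Trapezoidal AUC_0→9 (intramuscular injection):
  [0→2]: (0.00+46.18)/2 × 2 = 46.18
  [2→5]: (46.18+20.76)/2 × 3 = 100.41
  [5→9]: (20.76+6.32)/2 × 4 = 54.16
  Sum = 200.75 µg/mL·hr
F = (AUC_ev/D_ev)/(AUC_iv/D_iv) = (200.75/500)/(776/250) = 0.4015/3.104 = 0.1293

F = 0.129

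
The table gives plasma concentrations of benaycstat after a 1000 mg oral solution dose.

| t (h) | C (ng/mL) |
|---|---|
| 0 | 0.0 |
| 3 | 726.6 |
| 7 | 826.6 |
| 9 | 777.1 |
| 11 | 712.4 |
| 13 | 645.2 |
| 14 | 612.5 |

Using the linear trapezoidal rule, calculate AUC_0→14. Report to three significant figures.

Trapezoidal AUC_0→14:
  [0→3]: (0.0+726.6)/2 × 3 = 1089.9
  [3→7]: (726.6+826.6)/2 × 4 = 3106.4
  [7→9]: (826.6+777.1)/2 × 2 = 1603.7
  [9→11]: (777.1+712.4)/2 × 2 = 1489.5
  [11→13]: (712.4+645.2)/2 × 2 = 1357.6
  [13→14]: (645.2+612.5)/2 × 1 = 628.85
  Sum = 9275.95 ng/mL·h

AUC = 9280 ng/mL·h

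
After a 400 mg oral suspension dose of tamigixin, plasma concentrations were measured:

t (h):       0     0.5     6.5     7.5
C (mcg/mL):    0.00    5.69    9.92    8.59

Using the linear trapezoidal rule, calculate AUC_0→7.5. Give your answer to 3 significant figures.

AUC = 57.5 mcg/mL·h

Trapezoidal AUC_0→7.5:
  [0→0.5]: (0.00+5.69)/2 × 0.5 = 1.4225
  [0.5→6.5]: (5.69+9.92)/2 × 6 = 46.83
  [6.5→7.5]: (9.92+8.59)/2 × 1 = 9.255
  Sum = 57.5075 mcg/mL·h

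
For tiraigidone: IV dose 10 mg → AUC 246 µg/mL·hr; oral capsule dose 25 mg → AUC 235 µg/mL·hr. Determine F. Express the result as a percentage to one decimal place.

F = 38.2%

F = (AUC_ev / D_ev) / (AUC_iv / D_iv)
  = (235/25) / (246/10)
  = 9.4 / 24.6 = 0.3821
  = 38.21%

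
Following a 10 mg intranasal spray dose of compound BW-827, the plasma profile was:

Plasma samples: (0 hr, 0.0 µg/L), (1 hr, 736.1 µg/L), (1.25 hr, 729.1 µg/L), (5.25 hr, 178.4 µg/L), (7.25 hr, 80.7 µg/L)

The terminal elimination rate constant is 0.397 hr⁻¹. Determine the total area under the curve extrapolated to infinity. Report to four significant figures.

AUC = 2829 µg/L·hr

Trapezoidal AUC_0→7.25:
  [0→1]: (0.0+736.1)/2 × 1 = 368.05
  [1→1.25]: (736.1+729.1)/2 × 0.25 = 183.15
  [1.25→5.25]: (729.1+178.4)/2 × 4 = 1815.0
  [5.25→7.25]: (178.4+80.7)/2 × 2 = 259.1
  Sum = 2625.3 µg/L·hr
Extrapolated tail: C_last / k_e = 80.7 / 0.397 = 203.275
AUC_0→∞ = 2625.3 + 203.275 = 2828.575 µg/L·hr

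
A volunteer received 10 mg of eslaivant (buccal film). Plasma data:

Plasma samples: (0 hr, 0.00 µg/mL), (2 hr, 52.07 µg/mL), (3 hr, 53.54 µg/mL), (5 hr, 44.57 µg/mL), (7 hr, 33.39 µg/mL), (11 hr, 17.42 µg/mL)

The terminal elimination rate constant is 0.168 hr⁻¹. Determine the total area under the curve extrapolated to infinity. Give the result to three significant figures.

AUC = 486 µg/mL·hr

Trapezoidal AUC_0→11:
  [0→2]: (0.00+52.07)/2 × 2 = 52.07
  [2→3]: (52.07+53.54)/2 × 1 = 52.805
  [3→5]: (53.54+44.57)/2 × 2 = 98.11
  [5→7]: (44.57+33.39)/2 × 2 = 77.96
  [7→11]: (33.39+17.42)/2 × 4 = 101.62
  Sum = 382.565 µg/mL·hr
Extrapolated tail: C_last / k_e = 17.42 / 0.168 = 103.690
AUC_0→∞ = 382.565 + 103.690 = 486.255 µg/mL·hr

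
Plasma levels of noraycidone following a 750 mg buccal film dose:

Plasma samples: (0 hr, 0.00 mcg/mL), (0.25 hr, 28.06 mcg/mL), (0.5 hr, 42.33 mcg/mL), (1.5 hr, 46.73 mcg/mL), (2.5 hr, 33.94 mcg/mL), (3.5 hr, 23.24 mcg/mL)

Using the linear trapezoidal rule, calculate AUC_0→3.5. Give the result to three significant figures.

Trapezoidal AUC_0→3.5:
  [0→0.25]: (0.00+28.06)/2 × 0.25 = 3.5075
  [0.25→0.5]: (28.06+42.33)/2 × 0.25 = 8.79875
  [0.5→1.5]: (42.33+46.73)/2 × 1 = 44.53
  [1.5→2.5]: (46.73+33.94)/2 × 1 = 40.335
  [2.5→3.5]: (33.94+23.24)/2 × 1 = 28.59
  Sum = 125.76125 mcg/mL·hr

AUC = 126 mcg/mL·hr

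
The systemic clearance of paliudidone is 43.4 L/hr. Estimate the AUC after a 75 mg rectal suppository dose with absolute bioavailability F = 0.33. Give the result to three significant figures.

AUC_0→∞ = F × Dose / CL
        = 0.33 × 75 / 43.4 = 0.570276 mg/L·hr

AUC = 0.570 mg/L·hr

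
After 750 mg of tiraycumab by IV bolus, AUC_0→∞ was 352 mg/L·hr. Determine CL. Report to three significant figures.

CL = Dose_iv / AUC_0→∞
   = 750 / 352 = 2.13068 L/hr

CL = 2.13 L/hr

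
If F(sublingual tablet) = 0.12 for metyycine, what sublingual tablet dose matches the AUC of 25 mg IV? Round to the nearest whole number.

D_sublingual = 208 mg

For equal systemic exposure: F × D_ev = D_iv
D_ev = D_iv / F = 25 / 0.12 = 208.333 mg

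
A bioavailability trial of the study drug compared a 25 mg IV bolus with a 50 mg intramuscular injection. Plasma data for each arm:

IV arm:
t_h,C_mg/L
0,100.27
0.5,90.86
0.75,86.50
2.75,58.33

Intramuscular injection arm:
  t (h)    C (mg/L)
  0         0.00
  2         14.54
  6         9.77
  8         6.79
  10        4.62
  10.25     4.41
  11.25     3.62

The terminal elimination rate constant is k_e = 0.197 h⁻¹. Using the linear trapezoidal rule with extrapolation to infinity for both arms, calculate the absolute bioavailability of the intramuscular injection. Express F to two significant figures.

F = 0.11

Trapezoidal AUC_0→2.75 (IV):
  [0→0.5]: (100.27+90.86)/2 × 0.5 = 47.7825
  [0.5→0.75]: (90.86+86.50)/2 × 0.25 = 22.17
  [0.75→2.75]: (86.50+58.33)/2 × 2 = 144.83
  Sum = 214.7825 mg/L·h
IV tail: 58.33/0.197 = 296.091; AUC_iv,0→∞ = 214.7825 + 296.091 = 510.8735 mg/L·h
Trapezoidal AUC_0→11.25 (intramuscular injection):
  [0→2]: (0.00+14.54)/2 × 2 = 14.54
  [2→6]: (14.54+9.77)/2 × 4 = 48.62
  [6→8]: (9.77+6.79)/2 × 2 = 16.56
  [8→10]: (6.79+4.62)/2 × 2 = 11.41
  [10→10.25]: (4.62+4.41)/2 × 0.25 = 1.12875
  [10.25→11.25]: (4.41+3.62)/2 × 1 = 4.015
  Sum = 96.27375 mg/L·h
intramuscular injection tail: 3.62/0.197 = 18.376; AUC_ev,0→∞ = 96.27375 + 18.376 = 114.64975 mg/L·h
F = (AUC_ev/D_ev)/(AUC_iv/D_iv) = (114.64975/50)/(510.8735/25) = 2.292995/20.43494 = 0.1122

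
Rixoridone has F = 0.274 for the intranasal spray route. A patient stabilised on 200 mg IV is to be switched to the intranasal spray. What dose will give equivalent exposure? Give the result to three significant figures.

D_intranasal = 730 mg

For equal systemic exposure: F × D_ev = D_iv
D_ev = D_iv / F = 200 / 0.274 = 729.927 mg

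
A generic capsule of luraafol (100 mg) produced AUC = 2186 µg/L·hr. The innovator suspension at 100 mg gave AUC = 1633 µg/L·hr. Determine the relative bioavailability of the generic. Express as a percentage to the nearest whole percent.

F_rel = 134%

F_rel = (AUC_test/D_test) / (AUC_ref/D_ref)
      = (2186/100) / (1633/100)
      = 21.86 / 16.33 = 1.3386 = 133.86%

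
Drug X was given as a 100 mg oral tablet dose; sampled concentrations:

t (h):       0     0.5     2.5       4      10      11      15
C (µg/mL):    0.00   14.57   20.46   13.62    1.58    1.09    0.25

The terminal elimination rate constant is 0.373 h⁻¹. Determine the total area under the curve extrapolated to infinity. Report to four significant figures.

Trapezoidal AUC_0→15:
  [0→0.5]: (0.00+14.57)/2 × 0.5 = 3.6425
  [0.5→2.5]: (14.57+20.46)/2 × 2 = 35.03
  [2.5→4]: (20.46+13.62)/2 × 1.5 = 25.56
  [4→10]: (13.62+1.58)/2 × 6 = 45.6
  [10→11]: (1.58+1.09)/2 × 1 = 1.335
  [11→15]: (1.09+0.25)/2 × 4 = 2.68
  Sum = 113.8475 µg/mL·h
Extrapolated tail: C_last / k_e = 0.25 / 0.373 = 0.670
AUC_0→∞ = 113.8475 + 0.670 = 114.5175 µg/mL·h

AUC = 114.5 µg/mL·h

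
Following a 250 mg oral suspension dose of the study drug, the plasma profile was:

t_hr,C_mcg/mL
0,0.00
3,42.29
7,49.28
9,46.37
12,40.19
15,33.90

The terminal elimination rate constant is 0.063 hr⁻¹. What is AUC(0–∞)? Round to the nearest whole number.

Trapezoidal AUC_0→15:
  [0→3]: (0.00+42.29)/2 × 3 = 63.435
  [3→7]: (42.29+49.28)/2 × 4 = 183.14
  [7→9]: (49.28+46.37)/2 × 2 = 95.65
  [9→12]: (46.37+40.19)/2 × 3 = 129.84
  [12→15]: (40.19+33.90)/2 × 3 = 111.135
  Sum = 583.2 mcg/mL·hr
Extrapolated tail: C_last / k_e = 33.90 / 0.063 = 538.095
AUC_0→∞ = 583.2 + 538.095 = 1121.295 mcg/mL·hr

AUC = 1121 mcg/mL·hr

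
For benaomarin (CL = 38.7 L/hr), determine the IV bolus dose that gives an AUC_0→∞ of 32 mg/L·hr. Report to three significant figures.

Dose_iv = CL × AUC_0→∞
     = 38.7 × 32 = 1238.4 mg

Dose = 1240 mg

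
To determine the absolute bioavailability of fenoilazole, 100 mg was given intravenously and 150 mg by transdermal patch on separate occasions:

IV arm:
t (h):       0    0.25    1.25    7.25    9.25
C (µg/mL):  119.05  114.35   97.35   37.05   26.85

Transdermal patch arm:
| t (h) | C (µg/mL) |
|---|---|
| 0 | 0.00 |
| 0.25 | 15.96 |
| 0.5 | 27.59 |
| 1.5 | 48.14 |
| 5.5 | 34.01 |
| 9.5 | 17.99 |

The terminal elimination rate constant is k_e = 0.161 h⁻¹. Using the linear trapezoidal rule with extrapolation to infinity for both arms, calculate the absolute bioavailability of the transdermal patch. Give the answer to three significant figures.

Trapezoidal AUC_0→9.25 (IV):
  [0→0.25]: (119.05+114.35)/2 × 0.25 = 29.175
  [0.25→1.25]: (114.35+97.35)/2 × 1 = 105.85
  [1.25→7.25]: (97.35+37.05)/2 × 6 = 403.2
  [7.25→9.25]: (37.05+26.85)/2 × 2 = 63.9
  Sum = 602.125 µg/mL·h
IV tail: 26.85/0.161 = 166.770; AUC_iv,0→∞ = 602.125 + 166.770 = 768.895 µg/mL·h
Trapezoidal AUC_0→9.5 (transdermal patch):
  [0→0.25]: (0.00+15.96)/2 × 0.25 = 1.995
  [0.25→0.5]: (15.96+27.59)/2 × 0.25 = 5.44375
  [0.5→1.5]: (27.59+48.14)/2 × 1 = 37.865
  [1.5→5.5]: (48.14+34.01)/2 × 4 = 164.3
  [5.5→9.5]: (34.01+17.99)/2 × 4 = 104.0
  Sum = 313.60375 µg/mL·h
transdermal patch tail: 17.99/0.161 = 111.739; AUC_ev,0→∞ = 313.60375 + 111.739 = 425.34275 µg/mL·h
F = (AUC_ev/D_ev)/(AUC_iv/D_iv) = (425.34275/150)/(768.895/100) = 2.83562/7.68895 = 0.3688

F = 0.369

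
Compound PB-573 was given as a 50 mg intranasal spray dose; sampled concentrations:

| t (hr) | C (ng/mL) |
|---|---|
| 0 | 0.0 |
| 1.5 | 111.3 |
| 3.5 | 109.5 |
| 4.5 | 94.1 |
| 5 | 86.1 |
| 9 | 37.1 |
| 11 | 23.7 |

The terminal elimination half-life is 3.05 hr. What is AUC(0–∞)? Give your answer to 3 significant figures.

Trapezoidal AUC_0→11:
  [0→1.5]: (0.0+111.3)/2 × 1.5 = 83.475
  [1.5→3.5]: (111.3+109.5)/2 × 2 = 220.8
  [3.5→4.5]: (109.5+94.1)/2 × 1 = 101.8
  [4.5→5]: (94.1+86.1)/2 × 0.5 = 45.05
  [5→9]: (86.1+37.1)/2 × 4 = 246.4
  [9→11]: (37.1+23.7)/2 × 2 = 60.8
  Sum = 758.325 ng/mL·hr
k_e = ln2 / t½ = 0.693147 / 3.05 = 0.2273 hr^-1
Extrapolated tail: C_last / k_e = 23.7 / 0.2273 = 104.267
AUC_0→∞ = 758.325 + 104.267 = 862.592 ng/mL·hr

AUC = 863 ng/mL·hr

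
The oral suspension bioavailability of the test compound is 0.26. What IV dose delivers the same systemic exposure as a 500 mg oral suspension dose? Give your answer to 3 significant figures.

Systemic exposure from an extravascular dose = F × D_ev, so the equivalent IV dose is F × D_ev.
D_iv = F × D_ev = 0.26 × 500 = 130 mg

D_iv = 130 mg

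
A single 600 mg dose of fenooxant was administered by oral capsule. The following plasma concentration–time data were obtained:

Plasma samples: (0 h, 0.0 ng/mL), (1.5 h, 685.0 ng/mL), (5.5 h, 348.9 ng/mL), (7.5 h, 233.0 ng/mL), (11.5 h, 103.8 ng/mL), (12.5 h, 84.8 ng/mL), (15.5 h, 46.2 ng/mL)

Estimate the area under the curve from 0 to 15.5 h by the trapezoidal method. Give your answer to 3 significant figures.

AUC = 4130 ng/mL·h

Trapezoidal AUC_0→15.5:
  [0→1.5]: (0.0+685.0)/2 × 1.5 = 513.75
  [1.5→5.5]: (685.0+348.9)/2 × 4 = 2067.8
  [5.5→7.5]: (348.9+233.0)/2 × 2 = 581.9
  [7.5→11.5]: (233.0+103.8)/2 × 4 = 673.6
  [11.5→12.5]: (103.8+84.8)/2 × 1 = 94.3
  [12.5→15.5]: (84.8+46.2)/2 × 3 = 196.5
  Sum = 4127.85 ng/mL·h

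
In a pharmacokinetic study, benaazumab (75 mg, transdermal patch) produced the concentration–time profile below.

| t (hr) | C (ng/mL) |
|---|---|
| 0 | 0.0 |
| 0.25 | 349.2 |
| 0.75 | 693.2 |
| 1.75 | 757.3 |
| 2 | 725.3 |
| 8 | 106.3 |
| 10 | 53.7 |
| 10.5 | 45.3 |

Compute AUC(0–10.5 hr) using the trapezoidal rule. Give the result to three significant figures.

Trapezoidal AUC_0→10.5:
  [0→0.25]: (0.0+349.2)/2 × 0.25 = 43.65
  [0.25→0.75]: (349.2+693.2)/2 × 0.5 = 260.6
  [0.75→1.75]: (693.2+757.3)/2 × 1 = 725.25
  [1.75→2]: (757.3+725.3)/2 × 0.25 = 185.325
  [2→8]: (725.3+106.3)/2 × 6 = 2494.8
  [8→10]: (106.3+53.7)/2 × 2 = 160.0
  [10→10.5]: (53.7+45.3)/2 × 0.5 = 24.75
  Sum = 3894.375 ng/mL·hr

AUC = 3890 ng/mL·hr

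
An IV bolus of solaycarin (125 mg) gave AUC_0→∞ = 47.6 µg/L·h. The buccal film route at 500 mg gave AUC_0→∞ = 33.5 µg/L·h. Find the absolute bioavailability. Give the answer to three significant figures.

F = (AUC_ev / D_ev) / (AUC_iv / D_iv)
  = (33.5/500) / (47.6/125)
  = 0.067 / 0.3808 = 0.1759

F = 0.176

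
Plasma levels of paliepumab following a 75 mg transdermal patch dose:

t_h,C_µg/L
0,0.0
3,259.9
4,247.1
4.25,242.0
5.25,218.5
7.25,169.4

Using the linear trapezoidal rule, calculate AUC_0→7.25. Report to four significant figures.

AUC = 1323 µg/L·h

Trapezoidal AUC_0→7.25:
  [0→3]: (0.0+259.9)/2 × 3 = 389.85
  [3→4]: (259.9+247.1)/2 × 1 = 253.5
  [4→4.25]: (247.1+242.0)/2 × 0.25 = 61.1375
  [4.25→5.25]: (242.0+218.5)/2 × 1 = 230.25
  [5.25→7.25]: (218.5+169.4)/2 × 2 = 387.9
  Sum = 1322.6375 µg/L·h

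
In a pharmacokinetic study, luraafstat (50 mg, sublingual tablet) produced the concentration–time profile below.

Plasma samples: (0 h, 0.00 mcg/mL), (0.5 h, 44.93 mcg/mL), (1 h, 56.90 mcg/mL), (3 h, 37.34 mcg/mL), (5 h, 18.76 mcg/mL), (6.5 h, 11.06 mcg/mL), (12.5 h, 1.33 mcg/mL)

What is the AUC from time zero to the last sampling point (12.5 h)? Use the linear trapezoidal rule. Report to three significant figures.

Trapezoidal AUC_0→12.5:
  [0→0.5]: (0.00+44.93)/2 × 0.5 = 11.2325
  [0.5→1]: (44.93+56.90)/2 × 0.5 = 25.4575
  [1→3]: (56.90+37.34)/2 × 2 = 94.24
  [3→5]: (37.34+18.76)/2 × 2 = 56.1
  [5→6.5]: (18.76+11.06)/2 × 1.5 = 22.365
  [6.5→12.5]: (11.06+1.33)/2 × 6 = 37.17
  Sum = 246.565 mcg/mL·h

AUC = 247 mcg/mL·h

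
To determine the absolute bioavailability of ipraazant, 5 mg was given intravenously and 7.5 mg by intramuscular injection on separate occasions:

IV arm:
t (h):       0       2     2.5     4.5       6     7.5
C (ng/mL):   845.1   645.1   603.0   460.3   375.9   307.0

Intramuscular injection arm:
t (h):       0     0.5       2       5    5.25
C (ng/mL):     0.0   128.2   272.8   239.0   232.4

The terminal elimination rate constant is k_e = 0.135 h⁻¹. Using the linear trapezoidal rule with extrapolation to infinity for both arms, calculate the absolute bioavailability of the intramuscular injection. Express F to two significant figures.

Trapezoidal AUC_0→7.5 (IV):
  [0→2]: (845.1+645.1)/2 × 2 = 1490.2
  [2→2.5]: (645.1+603.0)/2 × 0.5 = 312.025
  [2.5→4.5]: (603.0+460.3)/2 × 2 = 1063.3
  [4.5→6]: (460.3+375.9)/2 × 1.5 = 627.15
  [6→7.5]: (375.9+307.0)/2 × 1.5 = 512.175
  Sum = 4004.85 ng/mL·h
IV tail: 307.0/0.135 = 2274.074; AUC_iv,0→∞ = 4004.85 + 2274.074 = 6278.924 ng/mL·h
Trapezoidal AUC_0→5.25 (intramuscular injection):
  [0→0.5]: (0.0+128.2)/2 × 0.5 = 32.05
  [0.5→2]: (128.2+272.8)/2 × 1.5 = 300.75
  [2→5]: (272.8+239.0)/2 × 3 = 767.7
  [5→5.25]: (239.0+232.4)/2 × 0.25 = 58.925
  Sum = 1159.425 ng/mL·h
intramuscular injection tail: 232.4/0.135 = 1721.481; AUC_ev,0→∞ = 1159.425 + 1721.481 = 2880.906 ng/mL·h
F = (AUC_ev/D_ev)/(AUC_iv/D_iv) = (2880.906/7.5)/(6278.924/5) = 384.1208/1255.7848 = 0.3059

F = 0.31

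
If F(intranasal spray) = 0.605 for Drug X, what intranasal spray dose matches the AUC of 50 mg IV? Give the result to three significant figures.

For equal systemic exposure: F × D_ev = D_iv
D_ev = D_iv / F = 50 / 0.605 = 82.6446 mg

D_intranasal = 82.6 mg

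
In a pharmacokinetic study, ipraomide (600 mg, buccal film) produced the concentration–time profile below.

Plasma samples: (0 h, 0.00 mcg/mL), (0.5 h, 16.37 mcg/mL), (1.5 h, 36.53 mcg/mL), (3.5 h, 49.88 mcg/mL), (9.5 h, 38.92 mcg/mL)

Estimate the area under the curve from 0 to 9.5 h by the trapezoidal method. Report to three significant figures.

Trapezoidal AUC_0→9.5:
  [0→0.5]: (0.00+16.37)/2 × 0.5 = 4.0925
  [0.5→1.5]: (16.37+36.53)/2 × 1 = 26.45
  [1.5→3.5]: (36.53+49.88)/2 × 2 = 86.41
  [3.5→9.5]: (49.88+38.92)/2 × 6 = 266.4
  Sum = 383.3525 mcg/mL·h

AUC = 383 mcg/mL·h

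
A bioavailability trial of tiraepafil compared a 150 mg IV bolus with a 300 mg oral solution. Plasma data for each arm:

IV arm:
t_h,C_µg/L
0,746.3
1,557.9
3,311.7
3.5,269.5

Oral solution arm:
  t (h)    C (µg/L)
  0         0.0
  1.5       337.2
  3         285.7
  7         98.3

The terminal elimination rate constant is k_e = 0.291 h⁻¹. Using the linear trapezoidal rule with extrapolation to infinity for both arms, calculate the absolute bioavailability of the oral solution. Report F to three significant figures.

F = 0.352

Trapezoidal AUC_0→3.5 (IV):
  [0→1]: (746.3+557.9)/2 × 1 = 652.1
  [1→3]: (557.9+311.7)/2 × 2 = 869.6
  [3→3.5]: (311.7+269.5)/2 × 0.5 = 145.3
  Sum = 1667.0 µg/L·h
IV tail: 269.5/0.291 = 926.117; AUC_iv,0→∞ = 1667.0 + 926.117 = 2593.117 µg/L·h
Trapezoidal AUC_0→7 (oral solution):
  [0→1.5]: (0.0+337.2)/2 × 1.5 = 252.9
  [1.5→3]: (337.2+285.7)/2 × 1.5 = 467.175
  [3→7]: (285.7+98.3)/2 × 4 = 768.0
  Sum = 1488.075 µg/L·h
oral solution tail: 98.3/0.291 = 337.801; AUC_ev,0→∞ = 1488.075 + 337.801 = 1825.876 µg/L·h
F = (AUC_ev/D_ev)/(AUC_iv/D_iv) = (1825.876/300)/(2593.117/150) = 6.08625/17.2874 = 0.3521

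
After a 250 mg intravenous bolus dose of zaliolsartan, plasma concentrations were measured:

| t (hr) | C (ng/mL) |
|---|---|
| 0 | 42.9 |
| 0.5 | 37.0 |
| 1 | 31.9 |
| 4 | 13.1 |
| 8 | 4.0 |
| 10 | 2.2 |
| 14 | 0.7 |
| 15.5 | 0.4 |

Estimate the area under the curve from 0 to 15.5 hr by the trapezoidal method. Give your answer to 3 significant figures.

AUC = 152 ng/mL·hr

Trapezoidal AUC_0→15.5:
  [0→0.5]: (42.9+37.0)/2 × 0.5 = 19.975
  [0.5→1]: (37.0+31.9)/2 × 0.5 = 17.225
  [1→4]: (31.9+13.1)/2 × 3 = 67.5
  [4→8]: (13.1+4.0)/2 × 4 = 34.2
  [8→10]: (4.0+2.2)/2 × 2 = 6.2
  [10→14]: (2.2+0.7)/2 × 4 = 5.8
  [14→15.5]: (0.7+0.4)/2 × 1.5 = 0.825
  Sum = 151.725 ng/mL·hr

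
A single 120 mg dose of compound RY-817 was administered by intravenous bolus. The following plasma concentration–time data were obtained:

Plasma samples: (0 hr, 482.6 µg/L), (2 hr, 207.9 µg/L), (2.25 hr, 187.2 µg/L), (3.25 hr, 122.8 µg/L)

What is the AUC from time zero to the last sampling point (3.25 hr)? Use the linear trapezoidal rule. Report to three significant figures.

AUC = 895 µg/L·hr

Trapezoidal AUC_0→3.25:
  [0→2]: (482.6+207.9)/2 × 2 = 690.5
  [2→2.25]: (207.9+187.2)/2 × 0.25 = 49.3875
  [2.25→3.25]: (187.2+122.8)/2 × 1 = 155.0
  Sum = 894.8875 µg/L·hr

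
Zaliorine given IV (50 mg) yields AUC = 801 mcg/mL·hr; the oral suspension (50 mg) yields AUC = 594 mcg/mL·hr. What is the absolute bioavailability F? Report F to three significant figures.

F = 0.742

F = (AUC_ev / D_ev) / (AUC_iv / D_iv)
  = (594/50) / (801/50)
  = 11.88 / 16.02 = 0.7416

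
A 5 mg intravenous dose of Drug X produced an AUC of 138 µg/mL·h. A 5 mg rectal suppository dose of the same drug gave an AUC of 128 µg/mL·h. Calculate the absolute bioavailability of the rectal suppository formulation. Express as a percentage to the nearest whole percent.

F = (AUC_ev / D_ev) / (AUC_iv / D_iv)
  = (128/5) / (138/5)
  = 25.6 / 27.6 = 0.9275
  = 92.75%

F = 93%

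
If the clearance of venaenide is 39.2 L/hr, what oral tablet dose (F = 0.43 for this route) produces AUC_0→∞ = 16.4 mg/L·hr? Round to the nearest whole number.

Dose = 1495 mg

Dose = CL × AUC_0→∞ / F
     = 39.2 × 16.4 / 0.43 = 1495.07 mg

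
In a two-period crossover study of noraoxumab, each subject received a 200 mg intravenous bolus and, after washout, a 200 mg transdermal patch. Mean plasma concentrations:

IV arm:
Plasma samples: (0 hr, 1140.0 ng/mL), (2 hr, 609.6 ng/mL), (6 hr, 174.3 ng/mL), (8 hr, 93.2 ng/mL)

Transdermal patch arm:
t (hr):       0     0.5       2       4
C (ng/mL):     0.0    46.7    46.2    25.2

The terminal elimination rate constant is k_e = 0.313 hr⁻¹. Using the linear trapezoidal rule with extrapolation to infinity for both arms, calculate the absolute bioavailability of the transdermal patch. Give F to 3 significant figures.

Trapezoidal AUC_0→8 (IV):
  [0→2]: (1140.0+609.6)/2 × 2 = 1749.6
  [2→6]: (609.6+174.3)/2 × 4 = 1567.8
  [6→8]: (174.3+93.2)/2 × 2 = 267.5
  Sum = 3584.9 ng/mL·hr
IV tail: 93.2/0.313 = 297.764; AUC_iv,0→∞ = 3584.9 + 297.764 = 3882.664 ng/mL·hr
Trapezoidal AUC_0→4 (transdermal patch):
  [0→0.5]: (0.0+46.7)/2 × 0.5 = 11.675
  [0.5→2]: (46.7+46.2)/2 × 1.5 = 69.675
  [2→4]: (46.2+25.2)/2 × 2 = 71.4
  Sum = 152.75 ng/mL·hr
transdermal patch tail: 25.2/0.313 = 80.511; AUC_ev,0→∞ = 152.75 + 80.511 = 233.261 ng/mL·hr
F = (AUC_ev/D_ev)/(AUC_iv/D_iv) = (233.261/200)/(3882.664/200) = 1.166305/19.41332 = 0.0601

F = 0.0601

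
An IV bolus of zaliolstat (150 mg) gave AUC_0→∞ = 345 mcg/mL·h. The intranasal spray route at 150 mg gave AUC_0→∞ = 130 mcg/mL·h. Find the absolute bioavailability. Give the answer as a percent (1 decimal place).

F = (AUC_ev / D_ev) / (AUC_iv / D_iv)
  = (130/150) / (345/150)
  = 0.866667 / 2.3 = 0.3768
  = 37.68%

F = 37.7%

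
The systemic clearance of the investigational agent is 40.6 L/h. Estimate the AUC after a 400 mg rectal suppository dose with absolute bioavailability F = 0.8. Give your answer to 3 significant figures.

AUC_0→∞ = F × Dose / CL
        = 0.8 × 400 / 40.6 = 7.88177 mg/L·h

AUC = 7.88 mg/L·h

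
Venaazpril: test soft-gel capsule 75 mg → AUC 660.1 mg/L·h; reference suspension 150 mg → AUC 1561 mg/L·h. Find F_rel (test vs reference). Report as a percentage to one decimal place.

F_rel = (AUC_test/D_test) / (AUC_ref/D_ref)
      = (660.1/75) / (1561/150)
      = 8.80133 / 10.4067 = 0.8457 = 84.57%

F_rel = 84.6%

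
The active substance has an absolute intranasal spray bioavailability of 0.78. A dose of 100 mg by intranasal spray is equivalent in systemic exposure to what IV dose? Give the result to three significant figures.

D_iv = 78.0 mg

Systemic exposure from an extravascular dose = F × D_ev, so the equivalent IV dose is F × D_ev.
D_iv = F × D_ev = 0.78 × 100 = 78 mg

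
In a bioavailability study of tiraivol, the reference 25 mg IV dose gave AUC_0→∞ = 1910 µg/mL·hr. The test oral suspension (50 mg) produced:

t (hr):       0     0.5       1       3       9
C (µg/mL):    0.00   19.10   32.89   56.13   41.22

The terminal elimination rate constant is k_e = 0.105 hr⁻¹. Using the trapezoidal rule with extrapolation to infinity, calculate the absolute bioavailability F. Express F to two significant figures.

F = 0.21

Trapezoidal AUC_0→9 (oral suspension):
  [0→0.5]: (0.00+19.10)/2 × 0.5 = 4.775
  [0.5→1]: (19.10+32.89)/2 × 0.5 = 12.9975
  [1→3]: (32.89+56.13)/2 × 2 = 89.02
  [3→9]: (56.13+41.22)/2 × 6 = 292.05
  Sum = 398.8425 µg/mL·hr
Tail: C_last/k_e = 41.22/0.105 = 392.571
AUC_0→∞ (oral suspension) = 398.8425 + 392.571 = 791.4135 µg/mL·hr
F = (AUC_ev/D_ev)/(AUC_iv/D_iv) = (791.4135/50)/(1910/25) = 15.82827/76.4 = 0.2072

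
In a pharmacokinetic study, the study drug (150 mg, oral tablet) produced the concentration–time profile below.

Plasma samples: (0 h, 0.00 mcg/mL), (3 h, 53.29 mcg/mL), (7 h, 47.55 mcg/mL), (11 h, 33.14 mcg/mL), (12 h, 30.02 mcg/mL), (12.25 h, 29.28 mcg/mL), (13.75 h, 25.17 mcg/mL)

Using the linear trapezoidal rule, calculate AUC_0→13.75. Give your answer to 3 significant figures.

AUC = 523 mcg/mL·h

Trapezoidal AUC_0→13.75:
  [0→3]: (0.00+53.29)/2 × 3 = 79.935
  [3→7]: (53.29+47.55)/2 × 4 = 201.68
  [7→11]: (47.55+33.14)/2 × 4 = 161.38
  [11→12]: (33.14+30.02)/2 × 1 = 31.58
  [12→12.25]: (30.02+29.28)/2 × 0.25 = 7.4125
  [12.25→13.75]: (29.28+25.17)/2 × 1.5 = 40.8375
  Sum = 522.825 mcg/mL·h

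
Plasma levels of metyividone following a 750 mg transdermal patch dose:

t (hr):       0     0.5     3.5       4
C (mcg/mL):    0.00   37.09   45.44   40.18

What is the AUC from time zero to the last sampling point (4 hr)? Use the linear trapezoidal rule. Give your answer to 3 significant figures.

AUC = 154 mcg/mL·hr

Trapezoidal AUC_0→4:
  [0→0.5]: (0.00+37.09)/2 × 0.5 = 9.2725
  [0.5→3.5]: (37.09+45.44)/2 × 3 = 123.795
  [3.5→4]: (45.44+40.18)/2 × 0.5 = 21.405
  Sum = 154.4725 mcg/mL·hr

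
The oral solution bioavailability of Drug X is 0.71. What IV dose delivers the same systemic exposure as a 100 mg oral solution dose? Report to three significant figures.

Systemic exposure from an extravascular dose = F × D_ev, so the equivalent IV dose is F × D_ev.
D_iv = F × D_ev = 0.71 × 100 = 71 mg

D_iv = 71.0 mg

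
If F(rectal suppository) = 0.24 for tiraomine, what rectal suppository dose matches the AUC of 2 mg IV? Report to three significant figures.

D_rectal = 8.33 mg

For equal systemic exposure: F × D_ev = D_iv
D_ev = D_iv / F = 2 / 0.24 = 8.33333 mg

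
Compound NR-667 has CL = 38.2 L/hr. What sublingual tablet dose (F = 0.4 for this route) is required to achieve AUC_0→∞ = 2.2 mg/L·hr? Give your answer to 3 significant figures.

Dose = 210 mg

Dose = CL × AUC_0→∞ / F
     = 38.2 × 2.2 / 0.4 = 210.1 mg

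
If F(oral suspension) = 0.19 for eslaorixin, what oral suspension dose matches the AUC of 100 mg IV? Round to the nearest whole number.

For equal systemic exposure: F × D_ev = D_iv
D_ev = D_iv / F = 100 / 0.19 = 526.316 mg

D_oral = 526 mg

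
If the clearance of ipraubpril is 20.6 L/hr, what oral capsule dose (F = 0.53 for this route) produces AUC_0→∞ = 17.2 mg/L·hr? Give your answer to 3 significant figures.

Dose = 669 mg

Dose = CL × AUC_0→∞ / F
     = 20.6 × 17.2 / 0.53 = 668.528 mg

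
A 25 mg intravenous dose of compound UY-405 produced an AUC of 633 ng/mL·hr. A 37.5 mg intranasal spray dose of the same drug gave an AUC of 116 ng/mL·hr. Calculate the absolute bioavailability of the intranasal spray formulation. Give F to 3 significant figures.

F = (AUC_ev / D_ev) / (AUC_iv / D_iv)
  = (116/37.5) / (633/25)
  = 3.09333 / 25.32 = 0.1222

F = 0.122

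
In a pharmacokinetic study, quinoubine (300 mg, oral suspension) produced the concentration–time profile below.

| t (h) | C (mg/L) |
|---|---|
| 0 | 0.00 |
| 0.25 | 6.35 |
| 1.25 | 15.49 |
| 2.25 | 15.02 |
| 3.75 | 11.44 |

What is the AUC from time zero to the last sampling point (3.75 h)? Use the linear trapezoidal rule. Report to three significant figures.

Trapezoidal AUC_0→3.75:
  [0→0.25]: (0.00+6.35)/2 × 0.25 = 0.79375
  [0.25→1.25]: (6.35+15.49)/2 × 1 = 10.92
  [1.25→2.25]: (15.49+15.02)/2 × 1 = 15.255
  [2.25→3.75]: (15.02+11.44)/2 × 1.5 = 19.845
  Sum = 46.81375 mg/L·h

AUC = 46.8 mg/L·h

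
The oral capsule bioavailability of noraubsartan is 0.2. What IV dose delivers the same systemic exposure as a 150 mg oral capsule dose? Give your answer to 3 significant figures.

Systemic exposure from an extravascular dose = F × D_ev, so the equivalent IV dose is F × D_ev.
D_iv = F × D_ev = 0.2 × 150 = 30 mg

D_iv = 30.0 mg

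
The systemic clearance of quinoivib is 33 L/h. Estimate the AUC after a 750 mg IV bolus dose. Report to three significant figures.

AUC = 22.7 mg/L·h

AUC_0→∞ = Dose_iv / CL
        = 750 / 33 = 22.7273 mg/L·h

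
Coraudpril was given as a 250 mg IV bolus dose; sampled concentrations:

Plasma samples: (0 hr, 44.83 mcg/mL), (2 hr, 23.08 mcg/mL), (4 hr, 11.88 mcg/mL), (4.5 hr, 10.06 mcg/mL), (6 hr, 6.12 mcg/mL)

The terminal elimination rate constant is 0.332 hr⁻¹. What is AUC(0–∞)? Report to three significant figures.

AUC = 139 mcg/mL·hr

Trapezoidal AUC_0→6:
  [0→2]: (44.83+23.08)/2 × 2 = 67.91
  [2→4]: (23.08+11.88)/2 × 2 = 34.96
  [4→4.5]: (11.88+10.06)/2 × 0.5 = 5.485
  [4.5→6]: (10.06+6.12)/2 × 1.5 = 12.135
  Sum = 120.49 mcg/mL·hr
Extrapolated tail: C_last / k_e = 6.12 / 0.332 = 18.434
AUC_0→∞ = 120.49 + 18.434 = 138.924 mcg/mL·hr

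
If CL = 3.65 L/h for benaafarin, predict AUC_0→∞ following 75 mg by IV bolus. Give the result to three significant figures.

AUC = 20.5 mg/L·h

AUC_0→∞ = Dose_iv / CL
        = 75 / 3.65 = 20.5479 mg/L·h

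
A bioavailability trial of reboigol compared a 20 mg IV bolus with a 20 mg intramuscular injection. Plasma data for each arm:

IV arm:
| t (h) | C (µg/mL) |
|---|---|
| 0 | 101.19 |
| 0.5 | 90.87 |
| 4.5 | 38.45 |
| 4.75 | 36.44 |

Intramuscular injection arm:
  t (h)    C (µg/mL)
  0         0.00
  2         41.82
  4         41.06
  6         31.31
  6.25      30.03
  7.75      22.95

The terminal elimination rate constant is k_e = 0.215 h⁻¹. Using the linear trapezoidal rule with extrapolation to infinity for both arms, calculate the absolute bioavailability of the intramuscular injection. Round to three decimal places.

F = 0.723

Trapezoidal AUC_0→4.75 (IV):
  [0→0.5]: (101.19+90.87)/2 × 0.5 = 48.015
  [0.5→4.5]: (90.87+38.45)/2 × 4 = 258.64
  [4.5→4.75]: (38.45+36.44)/2 × 0.25 = 9.36125
  Sum = 316.01625 µg/mL·h
IV tail: 36.44/0.215 = 169.488; AUC_iv,0→∞ = 316.01625 + 169.488 = 485.50425 µg/mL·h
Trapezoidal AUC_0→7.75 (intramuscular injection):
  [0→2]: (0.00+41.82)/2 × 2 = 41.82
  [2→4]: (41.82+41.06)/2 × 2 = 82.88
  [4→6]: (41.06+31.31)/2 × 2 = 72.37
  [6→6.25]: (31.31+30.03)/2 × 0.25 = 7.6675
  [6.25→7.75]: (30.03+22.95)/2 × 1.5 = 39.735
  Sum = 244.4725 µg/mL·h
intramuscular injection tail: 22.95/0.215 = 106.744; AUC_ev,0→∞ = 244.4725 + 106.744 = 351.2165 µg/mL·h
F = (AUC_ev/D_ev)/(AUC_iv/D_iv) = (351.2165/20)/(485.50425/20) = 17.560825/24.2752 = 0.7234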